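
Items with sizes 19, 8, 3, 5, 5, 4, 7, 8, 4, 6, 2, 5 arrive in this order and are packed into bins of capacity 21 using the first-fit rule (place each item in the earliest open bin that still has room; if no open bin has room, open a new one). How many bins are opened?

4

  19 → bin 1 (new)  [load 19/21]
  8 → bin 2 (new)  [load 8/21]
  3 → bin 2  [load 11/21]
  5 → bin 2  [load 16/21]
  5 → bin 2  [load 21/21]
  4 → bin 3 (new)  [load 4/21]
  7 → bin 3  [load 11/21]
  8 → bin 3  [load 19/21]
  4 → bin 4 (new)  [load 4/21]
  6 → bin 4  [load 10/21]
  2 → bin 1  [load 21/21]
  5 → bin 4  [load 15/21]
4 bins opened.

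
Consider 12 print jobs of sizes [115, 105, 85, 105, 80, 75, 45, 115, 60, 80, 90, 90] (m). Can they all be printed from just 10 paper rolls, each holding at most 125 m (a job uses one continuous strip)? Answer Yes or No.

No

Total = 1045 m; ⌈1045/125⌉ = 9.
10 print jobs each exceed half the capacity and cannot share a roll, forcing at least 10 paper rolls.
The bound of 10 does not rule out 10, but exhaustive search shows no assignment into 10 paper rolls of capacity 125 m exists — the minimum is 11.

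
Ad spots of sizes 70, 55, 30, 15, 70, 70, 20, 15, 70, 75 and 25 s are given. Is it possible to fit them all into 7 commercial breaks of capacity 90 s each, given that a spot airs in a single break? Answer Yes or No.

A valid assignment using 7 commercial breaks:
  break 1: 75 + 15 = 90
  break 2: 70 + 20 = 90
  break 3: 70 + 15 = 85
  break 4: 70 = 70
  break 5: 70 = 70
  break 6: 55 + 30 = 85
  break 7: 25 = 25
Every load is within 90 s, so 7 commercial breaks suffice.

Yes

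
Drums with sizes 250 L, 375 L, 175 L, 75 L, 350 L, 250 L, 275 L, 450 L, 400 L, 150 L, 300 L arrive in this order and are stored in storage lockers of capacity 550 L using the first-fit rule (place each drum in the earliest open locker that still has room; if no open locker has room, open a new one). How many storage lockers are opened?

  250 → locker 1 (new)  [load 250/550]
  375 → locker 2 (new)  [load 375/550]
  175 → locker 1  [load 425/550]
  75 → locker 1  [load 500/550]
  350 → locker 3 (new)  [load 350/550]
  250 → locker 4 (new)  [load 250/550]
  275 → locker 4  [load 525/550]
  450 → locker 5 (new)  [load 450/550]
  400 → locker 6 (new)  [load 400/550]
  150 → locker 2  [load 525/550]
  300 → locker 7 (new)  [load 300/550]
7 storage lockers opened.

7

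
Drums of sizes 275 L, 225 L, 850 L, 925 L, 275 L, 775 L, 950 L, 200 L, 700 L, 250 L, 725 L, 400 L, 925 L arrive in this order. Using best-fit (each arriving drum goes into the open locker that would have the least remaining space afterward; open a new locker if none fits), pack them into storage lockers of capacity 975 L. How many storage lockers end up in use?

9

  275 → locker 1 (new)  [load 275/975]
  225 → locker 1  [load 500/975]
  850 → locker 2 (new)  [load 850/975]
  925 → locker 3 (new)  [load 925/975]
  275 → locker 1  [load 775/975]
  775 → locker 4 (new)  [load 775/975]
  950 → locker 5 (new)  [load 950/975]
  200 → locker 1  [load 975/975]
  700 → locker 6 (new)  [load 700/975]
  250 → locker 6  [load 950/975]
  725 → locker 7 (new)  [load 725/975]
  400 → locker 8 (new)  [load 400/975]
  925 → locker 9 (new)  [load 925/975]
9 storage lockers opened.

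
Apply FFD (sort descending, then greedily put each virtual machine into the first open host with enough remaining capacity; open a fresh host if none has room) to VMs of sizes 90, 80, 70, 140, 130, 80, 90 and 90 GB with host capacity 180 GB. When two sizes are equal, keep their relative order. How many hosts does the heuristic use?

Sorted descending: 140, 130, 90, 90, 90, 80, 80, 70.
  140 → host 1 (new)  [load 140/180]
  130 → host 2 (new)  [load 130/180]
  90 → host 3 (new)  [load 90/180]
  90 → host 3  [load 180/180]
  90 → host 4 (new)  [load 90/180]
  80 → host 4  [load 170/180]
  80 → host 5 (new)  [load 80/180]
  70 → host 5  [load 150/180]
5 hosts opened.

5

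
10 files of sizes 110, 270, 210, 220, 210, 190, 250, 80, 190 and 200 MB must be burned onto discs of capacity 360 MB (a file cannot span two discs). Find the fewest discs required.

8

Total = 270 + 250 + 220 + 210 + 210 + 200 + 190 + 190 + 110 + 80 = 1930 MB.
Lower bound: ⌈1930/360⌉ = 6 discs.
Also, 8 files each exceed 180 MB, and no two of those can share a disc, so at least 8 discs are needed.
A packing using 8 discs:
  disc 1: 270 + 80 = 350
  disc 2: 250 + 110 = 360
  disc 3: 220 = 220
  disc 4: 210 = 210
  disc 5: 210 = 210
  disc 6: 200 = 200
  disc 7: 190 = 190
  disc 8: 190 = 190
This matches the lower bound, so 8 is optimal.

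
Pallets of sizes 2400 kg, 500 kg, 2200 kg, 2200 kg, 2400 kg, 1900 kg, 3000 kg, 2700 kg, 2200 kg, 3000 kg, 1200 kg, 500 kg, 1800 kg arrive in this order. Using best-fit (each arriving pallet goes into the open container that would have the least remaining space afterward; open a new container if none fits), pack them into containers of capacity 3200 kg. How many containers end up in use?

  2400 → container 1 (new)  [load 2400/3200]
  500 → container 1  [load 2900/3200]
  2200 → container 2 (new)  [load 2200/3200]
  2200 → container 3 (new)  [load 2200/3200]
  2400 → container 4 (new)  [load 2400/3200]
  1900 → container 5 (new)  [load 1900/3200]
  3000 → container 6 (new)  [load 3000/3200]
  2700 → container 7 (new)  [load 2700/3200]
  2200 → container 8 (new)  [load 2200/3200]
  3000 → container 9 (new)  [load 3000/3200]
  1200 → container 5  [load 3100/3200]
  500 → container 7  [load 3200/3200]
  1800 → container 10 (new)  [load 1800/3200]
10 containers opened.

10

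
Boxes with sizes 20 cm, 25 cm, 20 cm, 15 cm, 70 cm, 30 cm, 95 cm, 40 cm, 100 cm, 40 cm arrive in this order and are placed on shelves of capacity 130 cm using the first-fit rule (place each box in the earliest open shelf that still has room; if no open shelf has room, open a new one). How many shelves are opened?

5

  20 → shelf 1 (new)  [load 20/130]
  25 → shelf 1  [load 45/130]
  20 → shelf 1  [load 65/130]
  15 → shelf 1  [load 80/130]
  70 → shelf 2 (new)  [load 70/130]
  30 → shelf 1  [load 110/130]
  95 → shelf 3 (new)  [load 95/130]
  40 → shelf 2  [load 110/130]
  100 → shelf 4 (new)  [load 100/130]
  40 → shelf 5 (new)  [load 40/130]
5 shelves opened.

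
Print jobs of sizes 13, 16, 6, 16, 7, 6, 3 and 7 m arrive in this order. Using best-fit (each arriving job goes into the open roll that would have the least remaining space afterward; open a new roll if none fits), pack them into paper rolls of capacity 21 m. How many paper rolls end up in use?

4

  13 → roll 1 (new)  [load 13/21]
  16 → roll 2 (new)  [load 16/21]
  6 → roll 1  [load 19/21]
  16 → roll 3 (new)  [load 16/21]
  7 → roll 4 (new)  [load 7/21]
  6 → roll 4  [load 13/21]
  3 → roll 2  [load 19/21]
  7 → roll 4  [load 20/21]
4 paper rolls opened.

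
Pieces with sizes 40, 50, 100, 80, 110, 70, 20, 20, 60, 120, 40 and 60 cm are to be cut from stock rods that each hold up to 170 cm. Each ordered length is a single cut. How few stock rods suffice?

Total = 120 + 110 + 100 + 80 + 70 + 60 + 60 + 50 + 40 + 40 + 20 + 20 = 770 cm.
Lower bound: ⌈770/170⌉ = 5 stock rods.
A packing using 5 stock rods:
  stock rod 1: 120 + 50 = 170
  stock rod 2: 110 + 60 = 170
  stock rod 3: 100 + 70 = 170
  stock rod 4: 80 + 60 + 20 = 160
  stock rod 5: 40 + 40 + 20 = 100
This matches the lower bound, so 5 is optimal.

5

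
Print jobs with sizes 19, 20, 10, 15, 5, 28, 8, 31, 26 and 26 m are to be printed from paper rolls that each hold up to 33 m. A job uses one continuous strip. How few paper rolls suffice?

Total = 31 + 28 + 26 + 26 + 20 + 19 + 15 + 10 + 8 + 5 = 188 m.
Lower bound: ⌈188/33⌉ = 6 paper rolls.
A packing using 7 paper rolls:
  roll 1: 31 = 31
  roll 2: 28 + 5 = 33
  roll 3: 26 = 26
  roll 4: 26 = 26
  roll 5: 20 + 10 = 30
  roll 6: 19 + 8 = 27
  roll 7: 15 = 15
No arrangement into 6 paper rolls stays within capacity, so 7 is optimal.

7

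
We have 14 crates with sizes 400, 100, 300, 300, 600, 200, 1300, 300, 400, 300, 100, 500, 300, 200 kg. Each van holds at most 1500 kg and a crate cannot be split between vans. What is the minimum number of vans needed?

Total = 1300 + 600 + 500 + 400 + 400 + 300 + 300 + 300 + 300 + 300 + 200 + 200 + 100 + 100 = 5300 kg.
Lower bound: ⌈5300/1500⌉ = 4 vans.
A packing using 4 vans:
  van 1: 1300 + 200 = 1500
  van 2: 600 + 500 + 400 = 1500
  van 3: 400 + 300 + 300 + 300 + 200 = 1500
  van 4: 300 + 300 + 100 + 100 = 800
This matches the lower bound, so 4 is optimal.

4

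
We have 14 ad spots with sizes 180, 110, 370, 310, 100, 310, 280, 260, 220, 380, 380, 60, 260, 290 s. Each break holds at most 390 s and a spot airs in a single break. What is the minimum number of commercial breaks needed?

11

Total = 380 + 380 + 370 + 310 + 310 + 290 + 280 + 260 + 260 + 220 + 180 + 110 + 100 + 60 = 3510 s.
Lower bound: ⌈3510/390⌉ = 9 commercial breaks.
Also, 10 ad spots each exceed 195 s, and no two of those can share a break, so at least 10 commercial breaks are needed.
A packing using 11 commercial breaks:
  break 1: 380 = 380
  break 2: 380 = 380
  break 3: 370 = 370
  break 4: 310 + 60 = 370
  break 5: 310 = 310
  break 6: 290 + 100 = 390
  break 7: 280 + 110 = 390
  break 8: 260 = 260
  break 9: 260 = 260
  break 10: 220 = 220
  break 11: 180 = 180
No arrangement into 10 commercial breaks stays within capacity, so 11 is optimal.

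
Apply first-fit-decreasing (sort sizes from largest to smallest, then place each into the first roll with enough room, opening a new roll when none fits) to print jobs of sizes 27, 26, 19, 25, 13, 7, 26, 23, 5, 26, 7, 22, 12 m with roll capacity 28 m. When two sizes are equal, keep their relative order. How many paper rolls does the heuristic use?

10

Sorted descending: 27, 26, 26, 26, 25, 23, 22, 19, 13, 12, 7, 7, 5.
  27 → roll 1 (new)  [load 27/28]
  26 → roll 2 (new)  [load 26/28]
  26 → roll 3 (new)  [load 26/28]
  26 → roll 4 (new)  [load 26/28]
  25 → roll 5 (new)  [load 25/28]
  23 → roll 6 (new)  [load 23/28]
  22 → roll 7 (new)  [load 22/28]
  19 → roll 8 (new)  [load 19/28]
  13 → roll 9 (new)  [load 13/28]
  12 → roll 9  [load 25/28]
  7 → roll 8  [load 26/28]
  7 → roll 10 (new)  [load 7/28]
  5 → roll 6  [load 28/28]
10 paper rolls opened.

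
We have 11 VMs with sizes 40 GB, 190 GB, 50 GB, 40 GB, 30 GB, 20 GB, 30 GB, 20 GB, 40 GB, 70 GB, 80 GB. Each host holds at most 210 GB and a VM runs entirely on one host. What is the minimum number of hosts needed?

3

Total = 190 + 80 + 70 + 50 + 40 + 40 + 40 + 30 + 30 + 20 + 20 = 610 GB.
Lower bound: ⌈610/210⌉ = 3 hosts.
A packing using 3 hosts:
  host 1: 190 + 20 = 210
  host 2: 80 + 70 + 50 = 200
  host 3: 40 + 40 + 40 + 30 + 30 + 20 = 200
This matches the lower bound, so 3 is optimal.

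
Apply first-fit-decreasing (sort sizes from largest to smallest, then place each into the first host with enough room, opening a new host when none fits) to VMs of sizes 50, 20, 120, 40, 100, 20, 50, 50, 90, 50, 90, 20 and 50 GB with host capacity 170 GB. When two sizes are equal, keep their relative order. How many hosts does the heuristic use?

5

Sorted descending: 120, 100, 90, 90, 50, 50, 50, 50, 50, 40, 20, 20, 20.
  120 → host 1 (new)  [load 120/170]
  100 → host 2 (new)  [load 100/170]
  90 → host 3 (new)  [load 90/170]
  90 → host 4 (new)  [load 90/170]
  50 → host 1  [load 170/170]
  50 → host 2  [load 150/170]
  50 → host 3  [load 140/170]
  50 → host 4  [load 140/170]
  50 → host 5 (new)  [load 50/170]
  40 → host 5  [load 90/170]
  20 → host 2  [load 170/170]
  20 → host 3  [load 160/170]
  20 → host 4  [load 160/170]
5 hosts opened.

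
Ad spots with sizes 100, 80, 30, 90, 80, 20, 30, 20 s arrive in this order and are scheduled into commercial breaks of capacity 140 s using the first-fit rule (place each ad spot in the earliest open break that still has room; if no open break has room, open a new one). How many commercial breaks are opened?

4

  100 → break 1 (new)  [load 100/140]
  80 → break 2 (new)  [load 80/140]
  30 → break 1  [load 130/140]
  90 → break 3 (new)  [load 90/140]
  80 → break 4 (new)  [load 80/140]
  20 → break 2  [load 100/140]
  30 → break 2  [load 130/140]
  20 → break 3  [load 110/140]
4 commercial breaks opened.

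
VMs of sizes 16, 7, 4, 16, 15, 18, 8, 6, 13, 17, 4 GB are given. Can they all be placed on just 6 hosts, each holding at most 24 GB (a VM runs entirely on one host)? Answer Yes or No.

A valid assignment using 6 hosts:
  host 1: 18 + 6 = 24
  host 2: 17 + 7 = 24
  host 3: 16 + 8 = 24
  host 4: 16 + 4 + 4 = 24
  host 5: 15 = 15
  host 6: 13 = 13
Every load is within 24 GB, so 6 hosts suffice.

Yes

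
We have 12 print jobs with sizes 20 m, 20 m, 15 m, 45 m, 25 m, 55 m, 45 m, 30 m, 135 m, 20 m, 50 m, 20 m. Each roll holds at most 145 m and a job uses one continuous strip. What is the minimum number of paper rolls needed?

4

Total = 135 + 55 + 50 + 45 + 45 + 30 + 25 + 20 + 20 + 20 + 20 + 15 = 480 m.
Lower bound: ⌈480/145⌉ = 4 paper rolls.
A packing using 4 paper rolls:
  roll 1: 135 = 135
  roll 2: 55 + 50 + 30 = 135
  roll 3: 45 + 45 + 25 + 20 = 135
  roll 4: 20 + 20 + 20 + 15 = 75
This matches the lower bound, so 4 is optimal.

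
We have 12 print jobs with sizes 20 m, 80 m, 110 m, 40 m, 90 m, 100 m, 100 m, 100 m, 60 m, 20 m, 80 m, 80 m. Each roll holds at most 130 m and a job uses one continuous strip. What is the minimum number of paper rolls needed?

9

Total = 110 + 100 + 100 + 100 + 90 + 80 + 80 + 80 + 60 + 40 + 20 + 20 = 880 m.
Lower bound: ⌈880/130⌉ = 7 paper rolls.
Also, 8 print jobs each exceed 65 m, and no two of those can share a roll, so at least 8 paper rolls are needed.
A packing using 9 paper rolls:
  roll 1: 110 + 20 = 130
  roll 2: 100 + 20 = 120
  roll 3: 100 = 100
  roll 4: 100 = 100
  roll 5: 90 + 40 = 130
  roll 6: 80 = 80
  roll 7: 80 = 80
  roll 8: 80 = 80
  roll 9: 60 = 60
No arrangement into 8 paper rolls stays within capacity, so 9 is optimal.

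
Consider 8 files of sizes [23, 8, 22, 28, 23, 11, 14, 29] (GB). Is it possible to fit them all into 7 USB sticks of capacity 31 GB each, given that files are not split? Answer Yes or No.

Yes

A valid assignment using 6 USB sticks:
  USB stick 1: 29 = 29
  USB stick 2: 28 = 28
  USB stick 3: 23 + 8 = 31
  USB stick 4: 23 = 23
  USB stick 5: 22 = 22
  USB stick 6: 14 + 11 = 25
That uses only 6 ≤ 7, so 7 USB sticks are enough.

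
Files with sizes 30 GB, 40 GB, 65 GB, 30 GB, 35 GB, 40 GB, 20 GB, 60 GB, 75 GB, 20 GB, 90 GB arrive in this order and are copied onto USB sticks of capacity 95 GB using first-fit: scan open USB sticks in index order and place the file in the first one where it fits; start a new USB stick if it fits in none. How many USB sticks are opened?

  30 → USB stick 1 (new)  [load 30/95]
  40 → USB stick 1  [load 70/95]
  65 → USB stick 2 (new)  [load 65/95]
  30 → USB stick 2  [load 95/95]
  35 → USB stick 3 (new)  [load 35/95]
  40 → USB stick 3  [load 75/95]
  20 → USB stick 1  [load 90/95]
  60 → USB stick 4 (new)  [load 60/95]
  75 → USB stick 5 (new)  [load 75/95]
  20 → USB stick 3  [load 95/95]
  90 → USB stick 6 (new)  [load 90/95]
6 USB sticks opened.

6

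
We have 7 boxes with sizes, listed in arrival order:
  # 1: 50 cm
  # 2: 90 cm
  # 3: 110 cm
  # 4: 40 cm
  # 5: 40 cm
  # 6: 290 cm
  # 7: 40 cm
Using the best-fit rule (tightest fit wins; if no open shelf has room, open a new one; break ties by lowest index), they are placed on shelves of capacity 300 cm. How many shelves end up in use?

  50 → shelf 1 (new)  [load 50/300]
  90 → shelf 1  [load 140/300]
  110 → shelf 1  [load 250/300]
  40 → shelf 1  [load 290/300]
  40 → shelf 2 (new)  [load 40/300]
  290 → shelf 3 (new)  [load 290/300]
  40 → shelf 2  [load 80/300]
3 shelves opened.

3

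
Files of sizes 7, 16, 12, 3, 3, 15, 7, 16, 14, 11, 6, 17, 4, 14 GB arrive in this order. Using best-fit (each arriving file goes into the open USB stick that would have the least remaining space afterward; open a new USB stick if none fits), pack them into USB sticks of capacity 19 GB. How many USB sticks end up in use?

9

  7 → USB stick 1 (new)  [load 7/19]
  16 → USB stick 2 (new)  [load 16/19]
  12 → USB stick 1  [load 19/19]
  3 → USB stick 2  [load 19/19]
  3 → USB stick 3 (new)  [load 3/19]
  15 → USB stick 3  [load 18/19]
  7 → USB stick 4 (new)  [load 7/19]
  16 → USB stick 5 (new)  [load 16/19]
  14 → USB stick 6 (new)  [load 14/19]
  11 → USB stick 4  [load 18/19]
  6 → USB stick 7 (new)  [load 6/19]
  17 → USB stick 8 (new)  [load 17/19]
  4 → USB stick 6  [load 18/19]
  14 → USB stick 9 (new)  [load 14/19]
9 USB sticks opened.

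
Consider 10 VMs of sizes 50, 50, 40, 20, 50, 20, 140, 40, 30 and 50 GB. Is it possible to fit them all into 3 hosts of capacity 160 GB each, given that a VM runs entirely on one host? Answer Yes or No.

Total = 490 GB; ⌈490/160⌉ = 4.
At least 4 hosts are required, but only 3 are allowed.

No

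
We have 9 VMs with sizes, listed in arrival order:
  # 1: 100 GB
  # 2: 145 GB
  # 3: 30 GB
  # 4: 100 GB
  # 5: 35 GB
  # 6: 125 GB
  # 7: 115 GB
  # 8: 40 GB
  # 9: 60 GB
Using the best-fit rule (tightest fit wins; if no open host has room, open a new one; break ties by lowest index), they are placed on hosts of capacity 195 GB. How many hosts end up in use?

5

  100 → host 1 (new)  [load 100/195]
  145 → host 2 (new)  [load 145/195]
  30 → host 2  [load 175/195]
  100 → host 3 (new)  [load 100/195]
  35 → host 1  [load 135/195]
  125 → host 4 (new)  [load 125/195]
  115 → host 5 (new)  [load 115/195]
  40 → host 1  [load 175/195]
  60 → host 4  [load 185/195]
5 hosts opened.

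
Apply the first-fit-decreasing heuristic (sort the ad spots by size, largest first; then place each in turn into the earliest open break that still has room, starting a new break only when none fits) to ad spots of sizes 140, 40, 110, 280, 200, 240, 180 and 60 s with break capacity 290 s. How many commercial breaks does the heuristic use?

5

Sorted descending: 280, 240, 200, 180, 140, 110, 60, 40.
  280 → break 1 (new)  [load 280/290]
  240 → break 2 (new)  [load 240/290]
  200 → break 3 (new)  [load 200/290]
  180 → break 4 (new)  [load 180/290]
  140 → break 5 (new)  [load 140/290]
  110 → break 4  [load 290/290]
  60 → break 3  [load 260/290]
  40 → break 2  [load 280/290]
5 commercial breaks opened.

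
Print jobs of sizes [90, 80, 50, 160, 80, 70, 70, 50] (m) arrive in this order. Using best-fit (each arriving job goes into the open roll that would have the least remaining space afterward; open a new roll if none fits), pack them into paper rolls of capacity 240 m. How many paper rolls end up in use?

  90 → roll 1 (new)  [load 90/240]
  80 → roll 1  [load 170/240]
  50 → roll 1  [load 220/240]
  160 → roll 2 (new)  [load 160/240]
  80 → roll 2  [load 240/240]
  70 → roll 3 (new)  [load 70/240]
  70 → roll 3  [load 140/240]
  50 → roll 3  [load 190/240]
3 paper rolls opened.

3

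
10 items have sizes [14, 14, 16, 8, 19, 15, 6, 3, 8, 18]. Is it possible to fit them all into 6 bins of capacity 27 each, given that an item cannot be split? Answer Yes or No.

A valid assignment using 6 bins:
  bin 1: 19 + 8 = 27
  bin 2: 18 + 8 = 26
  bin 3: 16 + 6 + 3 = 25
  bin 4: 15 = 15
  bin 5: 14 = 14
  bin 6: 14 = 14
Every load is within 27, so 6 bins suffice.

Yes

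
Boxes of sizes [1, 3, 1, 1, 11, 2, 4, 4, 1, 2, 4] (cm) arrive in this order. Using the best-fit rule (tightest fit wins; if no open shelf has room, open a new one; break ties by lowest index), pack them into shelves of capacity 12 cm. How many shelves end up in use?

3

  1 → shelf 1 (new)  [load 1/12]
  3 → shelf 1  [load 4/12]
  1 → shelf 1  [load 5/12]
  1 → shelf 1  [load 6/12]
  11 → shelf 2 (new)  [load 11/12]
  2 → shelf 1  [load 8/12]
  4 → shelf 1  [load 12/12]
  4 → shelf 3 (new)  [load 4/12]
  1 → shelf 2  [load 12/12]
  2 → shelf 3  [load 6/12]
  4 → shelf 3  [load 10/12]
3 shelves opened.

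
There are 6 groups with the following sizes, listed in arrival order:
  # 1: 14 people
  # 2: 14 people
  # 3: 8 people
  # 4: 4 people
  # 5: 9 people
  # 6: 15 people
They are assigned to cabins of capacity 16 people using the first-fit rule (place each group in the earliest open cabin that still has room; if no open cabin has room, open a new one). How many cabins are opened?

  14 → cabin 1 (new)  [load 14/16]
  14 → cabin 2 (new)  [load 14/16]
  8 → cabin 3 (new)  [load 8/16]
  4 → cabin 3  [load 12/16]
  9 → cabin 4 (new)  [load 9/16]
  15 → cabin 5 (new)  [load 15/16]
5 cabins opened.

5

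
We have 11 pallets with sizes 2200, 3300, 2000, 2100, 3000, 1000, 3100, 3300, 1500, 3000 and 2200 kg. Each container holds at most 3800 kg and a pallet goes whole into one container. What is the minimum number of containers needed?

Total = 3300 + 3300 + 3100 + 3000 + 3000 + 2200 + 2200 + 2100 + 2000 + 1500 + 1000 = 26700 kg.
Lower bound: ⌈26700/3800⌉ = 8 containers.
Also, 9 pallets each exceed 1900 kg, and no two of those can share a container, so at least 9 containers are needed.
A packing using 9 containers:
  container 1: 3300 = 3300
  container 2: 3300 = 3300
  container 3: 3100 = 3100
  container 4: 3000 = 3000
  container 5: 3000 = 3000
  container 6: 2200 + 1500 = 3700
  container 7: 2200 + 1000 = 3200
  container 8: 2100 = 2100
  container 9: 2000 = 2000
This matches the lower bound, so 9 is optimal.

9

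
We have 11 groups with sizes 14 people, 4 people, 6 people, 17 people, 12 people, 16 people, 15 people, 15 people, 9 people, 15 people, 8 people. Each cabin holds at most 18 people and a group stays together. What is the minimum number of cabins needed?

Total = 17 + 16 + 15 + 15 + 15 + 14 + 12 + 9 + 8 + 6 + 4 = 131 people.
Lower bound: ⌈131/18⌉ = 8 cabins.
A packing using 8 cabins:
  cabin 1: 17 = 17
  cabin 2: 16 = 16
  cabin 3: 15 = 15
  cabin 4: 15 = 15
  cabin 5: 15 = 15
  cabin 6: 14 + 4 = 18
  cabin 7: 12 + 6 = 18
  cabin 8: 9 + 8 = 17
This matches the lower bound, so 8 is optimal.

8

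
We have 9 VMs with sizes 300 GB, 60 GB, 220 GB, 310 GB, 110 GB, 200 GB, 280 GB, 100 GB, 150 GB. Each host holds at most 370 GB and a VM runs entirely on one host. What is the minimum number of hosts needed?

6

Total = 310 + 300 + 280 + 220 + 200 + 150 + 110 + 100 + 60 = 1730 GB.
Lower bound: ⌈1730/370⌉ = 5 hosts.
A packing using 6 hosts:
  host 1: 310 + 60 = 370
  host 2: 300 = 300
  host 3: 280 = 280
  host 4: 220 + 150 = 370
  host 5: 200 + 110 = 310
  host 6: 100 = 100
No arrangement into 5 hosts stays within capacity, so 6 is optimal.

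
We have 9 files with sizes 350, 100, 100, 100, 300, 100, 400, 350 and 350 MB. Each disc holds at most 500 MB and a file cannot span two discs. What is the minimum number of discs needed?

5

Total = 400 + 350 + 350 + 350 + 300 + 100 + 100 + 100 + 100 = 2150 MB.
Lower bound: ⌈2150/500⌉ = 5 discs.
A packing using 5 discs:
  disc 1: 400 + 100 = 500
  disc 2: 350 + 100 = 450
  disc 3: 350 + 100 = 450
  disc 4: 350 + 100 = 450
  disc 5: 300 = 300
This matches the lower bound, so 5 is optimal.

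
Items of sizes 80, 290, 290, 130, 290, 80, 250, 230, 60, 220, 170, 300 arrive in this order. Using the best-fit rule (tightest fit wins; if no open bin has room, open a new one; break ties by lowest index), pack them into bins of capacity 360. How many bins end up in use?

9

  80 → bin 1 (new)  [load 80/360]
  290 → bin 2 (new)  [load 290/360]
  290 → bin 3 (new)  [load 290/360]
  130 → bin 1  [load 210/360]
  290 → bin 4 (new)  [load 290/360]
  80 → bin 1  [load 290/360]
  250 → bin 5 (new)  [load 250/360]
  230 → bin 6 (new)  [load 230/360]
  60 → bin 1  [load 350/360]
  220 → bin 7 (new)  [load 220/360]
  170 → bin 8 (new)  [load 170/360]
  300 → bin 9 (new)  [load 300/360]
9 bins opened.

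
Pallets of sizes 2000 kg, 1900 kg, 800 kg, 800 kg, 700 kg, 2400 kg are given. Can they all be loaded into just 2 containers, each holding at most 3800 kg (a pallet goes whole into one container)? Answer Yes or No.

Total = 8600 kg; ⌈8600/3800⌉ = 3.
At least 3 containers are required, but only 2 are allowed.

No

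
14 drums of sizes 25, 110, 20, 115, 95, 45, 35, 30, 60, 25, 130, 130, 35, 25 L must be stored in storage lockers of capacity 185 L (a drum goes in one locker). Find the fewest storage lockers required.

5

Total = 130 + 130 + 115 + 110 + 95 + 60 + 45 + 35 + 35 + 30 + 25 + 25 + 25 + 20 = 880 L.
Lower bound: ⌈880/185⌉ = 5 storage lockers.
A packing using 5 storage lockers:
  locker 1: 130 + 45 = 175
  locker 2: 130 + 35 + 20 = 185
  locker 3: 115 + 60 = 175
  locker 4: 110 + 35 + 30 = 175
  locker 5: 95 + 25 + 25 + 25 = 170
This matches the lower bound, so 5 is optimal.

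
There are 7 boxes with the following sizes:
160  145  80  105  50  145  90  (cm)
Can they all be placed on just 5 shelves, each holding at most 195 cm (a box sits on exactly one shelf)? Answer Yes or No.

Yes

A valid assignment using 5 shelves:
  shelf 1: 160 = 160
  shelf 2: 145 + 50 = 195
  shelf 3: 145 = 145
  shelf 4: 105 + 90 = 195
  shelf 5: 80 = 80
Every load is within 195 cm, so 5 shelves suffice.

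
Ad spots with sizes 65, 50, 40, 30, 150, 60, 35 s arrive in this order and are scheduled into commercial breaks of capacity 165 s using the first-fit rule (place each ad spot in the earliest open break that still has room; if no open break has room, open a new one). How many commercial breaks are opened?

  65 → break 1 (new)  [load 65/165]
  50 → break 1  [load 115/165]
  40 → break 1  [load 155/165]
  30 → break 2 (new)  [load 30/165]
  150 → break 3 (new)  [load 150/165]
  60 → break 2  [load 90/165]
  35 → break 2  [load 125/165]
3 commercial breaks opened.

3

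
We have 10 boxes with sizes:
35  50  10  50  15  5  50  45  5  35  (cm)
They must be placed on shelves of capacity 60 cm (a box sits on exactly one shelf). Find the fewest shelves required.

Total = 50 + 50 + 50 + 45 + 35 + 35 + 15 + 10 + 5 + 5 = 300 cm.
Lower bound: ⌈300/60⌉ = 5 shelves.
Also, 6 boxes each exceed 30 cm, and no two of those can share a shelf, so at least 6 shelves are needed.
A packing using 6 shelves:
  shelf 1: 50 + 10 = 60
  shelf 2: 50 + 5 + 5 = 60
  shelf 3: 50 = 50
  shelf 4: 45 + 15 = 60
  shelf 5: 35 = 35
  shelf 6: 35 = 35
This matches the lower bound, so 6 is optimal.

6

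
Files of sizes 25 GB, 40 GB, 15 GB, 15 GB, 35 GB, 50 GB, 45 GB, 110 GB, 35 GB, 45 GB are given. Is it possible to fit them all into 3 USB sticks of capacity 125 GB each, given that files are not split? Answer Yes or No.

Total = 415 GB; ⌈415/125⌉ = 4.
At least 4 USB sticks are required, but only 3 are allowed.

No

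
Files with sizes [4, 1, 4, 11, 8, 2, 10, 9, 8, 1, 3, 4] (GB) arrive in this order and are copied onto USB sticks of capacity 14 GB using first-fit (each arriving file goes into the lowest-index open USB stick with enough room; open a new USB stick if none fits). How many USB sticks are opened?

  4 → USB stick 1 (new)  [load 4/14]
  1 → USB stick 1  [load 5/14]
  4 → USB stick 1  [load 9/14]
  11 → USB stick 2 (new)  [load 11/14]
  8 → USB stick 3 (new)  [load 8/14]
  2 → USB stick 1  [load 11/14]
  10 → USB stick 4 (new)  [load 10/14]
  9 → USB stick 5 (new)  [load 9/14]
  8 → USB stick 6 (new)  [load 8/14]
  1 → USB stick 1  [load 12/14]
  3 → USB stick 2  [load 14/14]
  4 → USB stick 3  [load 12/14]
6 USB sticks opened.

6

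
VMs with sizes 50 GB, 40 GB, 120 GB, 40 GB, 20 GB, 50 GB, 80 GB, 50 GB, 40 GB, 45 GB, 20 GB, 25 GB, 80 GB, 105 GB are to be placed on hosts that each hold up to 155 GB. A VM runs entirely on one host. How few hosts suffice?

6

Total = 120 + 105 + 80 + 80 + 50 + 50 + 50 + 45 + 40 + 40 + 40 + 25 + 20 + 20 = 765 GB.
Lower bound: ⌈765/155⌉ = 5 hosts.
A packing using 6 hosts:
  host 1: 120 + 25 = 145
  host 2: 105 + 50 = 155
  host 3: 80 + 50 + 20 = 150
  host 4: 80 + 50 + 20 = 150
  host 5: 45 + 40 + 40 = 125
  host 6: 40 = 40
No arrangement into 5 hosts stays within capacity, so 6 is optimal.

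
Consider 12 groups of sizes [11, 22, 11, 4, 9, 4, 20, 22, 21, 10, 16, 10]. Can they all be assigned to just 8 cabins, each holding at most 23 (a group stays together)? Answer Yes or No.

Yes

A valid assignment using 8 cabins:
  cabin 1: 22 = 22
  cabin 2: 22 = 22
  cabin 3: 21 = 21
  cabin 4: 20 = 20
  cabin 5: 16 + 4 = 20
  cabin 6: 11 + 11 = 22
  cabin 7: 10 + 10 = 20
  cabin 8: 9 + 4 = 13
Every load is within 23, so 8 cabins suffice.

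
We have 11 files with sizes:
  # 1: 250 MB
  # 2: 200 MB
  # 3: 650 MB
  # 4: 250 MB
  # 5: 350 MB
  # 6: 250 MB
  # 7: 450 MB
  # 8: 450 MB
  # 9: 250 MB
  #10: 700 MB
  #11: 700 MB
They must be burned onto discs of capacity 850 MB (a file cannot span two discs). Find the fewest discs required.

Total = 700 + 700 + 650 + 450 + 450 + 350 + 250 + 250 + 250 + 250 + 200 = 4500 MB.
Lower bound: ⌈4500/850⌉ = 6 discs.
A packing using 6 discs:
  disc 1: 700 = 700
  disc 2: 700 = 700
  disc 3: 650 + 200 = 850
  disc 4: 450 + 350 = 800
  disc 5: 450 + 250 = 700
  disc 6: 250 + 250 + 250 = 750
This matches the lower bound, so 6 is optimal.

6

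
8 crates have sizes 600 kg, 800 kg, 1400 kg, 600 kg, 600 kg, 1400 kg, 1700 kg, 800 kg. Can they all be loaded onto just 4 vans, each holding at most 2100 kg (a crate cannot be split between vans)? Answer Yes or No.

No

Total = 7900 kg; ⌈7900/2100⌉ = 4.
The bound of 4 does not rule out 4, but exhaustive search shows no assignment into 4 vans of capacity 2100 kg exists — the minimum is 5.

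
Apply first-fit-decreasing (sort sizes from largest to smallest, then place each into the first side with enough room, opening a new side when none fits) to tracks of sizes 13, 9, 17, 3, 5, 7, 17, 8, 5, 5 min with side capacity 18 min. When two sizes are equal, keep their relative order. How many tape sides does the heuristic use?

6

Sorted descending: 17, 17, 13, 9, 8, 7, 5, 5, 5, 3.
  17 → side 1 (new)  [load 17/18]
  17 → side 2 (new)  [load 17/18]
  13 → side 3 (new)  [load 13/18]
  9 → side 4 (new)  [load 9/18]
  8 → side 4  [load 17/18]
  7 → side 5 (new)  [load 7/18]
  5 → side 3  [load 18/18]
  5 → side 5  [load 12/18]
  5 → side 5  [load 17/18]
  3 → side 6 (new)  [load 3/18]
6 tape sides opened.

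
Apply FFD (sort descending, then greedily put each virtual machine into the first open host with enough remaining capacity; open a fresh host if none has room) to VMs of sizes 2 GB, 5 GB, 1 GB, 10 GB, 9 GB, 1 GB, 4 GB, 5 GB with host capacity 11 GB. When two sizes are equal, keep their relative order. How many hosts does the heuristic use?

Sorted descending: 10, 9, 5, 5, 4, 2, 1, 1.
  10 → host 1 (new)  [load 10/11]
  9 → host 2 (new)  [load 9/11]
  5 → host 3 (new)  [load 5/11]
  5 → host 3  [load 10/11]
  4 → host 4 (new)  [load 4/11]
  2 → host 2  [load 11/11]
  1 → host 1  [load 11/11]
  1 → host 3  [load 11/11]
4 hosts opened.

4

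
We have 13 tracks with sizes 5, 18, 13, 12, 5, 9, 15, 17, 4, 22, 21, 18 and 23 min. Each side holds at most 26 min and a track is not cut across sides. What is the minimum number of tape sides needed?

8

Total = 23 + 22 + 21 + 18 + 18 + 17 + 15 + 13 + 12 + 9 + 5 + 5 + 4 = 182 min.
Lower bound: ⌈182/26⌉ = 7 tape sides.
A packing using 8 tape sides:
  side 1: 23 = 23
  side 2: 22 + 4 = 26
  side 3: 21 + 5 = 26
  side 4: 18 + 5 = 23
  side 5: 18 = 18
  side 6: 17 + 9 = 26
  side 7: 15 = 15
  side 8: 13 + 12 = 25
No arrangement into 7 tape sides stays within capacity, so 8 is optimal.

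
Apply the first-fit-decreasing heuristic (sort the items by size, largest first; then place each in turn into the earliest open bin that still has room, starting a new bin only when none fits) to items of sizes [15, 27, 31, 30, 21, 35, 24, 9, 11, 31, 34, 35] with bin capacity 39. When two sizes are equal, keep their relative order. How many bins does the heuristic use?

Sorted descending: 35, 35, 34, 31, 31, 30, 27, 24, 21, 15, 11, 9.
  35 → bin 1 (new)  [load 35/39]
  35 → bin 2 (new)  [load 35/39]
  34 → bin 3 (new)  [load 34/39]
  31 → bin 4 (new)  [load 31/39]
  31 → bin 5 (new)  [load 31/39]
  30 → bin 6 (new)  [load 30/39]
  27 → bin 7 (new)  [load 27/39]
  24 → bin 8 (new)  [load 24/39]
  21 → bin 9 (new)  [load 21/39]
  15 → bin 8  [load 39/39]
  11 → bin 7  [load 38/39]
  9 → bin 6  [load 39/39]
9 bins opened.

9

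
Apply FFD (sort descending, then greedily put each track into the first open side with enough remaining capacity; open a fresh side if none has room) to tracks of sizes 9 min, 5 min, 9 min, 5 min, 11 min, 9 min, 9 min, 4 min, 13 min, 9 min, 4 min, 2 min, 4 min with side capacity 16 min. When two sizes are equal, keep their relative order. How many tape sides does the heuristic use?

Sorted descending: 13, 11, 9, 9, 9, 9, 9, 5, 5, 4, 4, 4, 2.
  13 → side 1 (new)  [load 13/16]
  11 → side 2 (new)  [load 11/16]
  9 → side 3 (new)  [load 9/16]
  9 → side 4 (new)  [load 9/16]
  9 → side 5 (new)  [load 9/16]
  9 → side 6 (new)  [load 9/16]
  9 → side 7 (new)  [load 9/16]
  5 → side 2  [load 16/16]
  5 → side 3  [load 14/16]
  4 → side 4  [load 13/16]
  4 → side 5  [load 13/16]
  4 → side 6  [load 13/16]
  2 → side 1  [load 15/16]
7 tape sides opened.

7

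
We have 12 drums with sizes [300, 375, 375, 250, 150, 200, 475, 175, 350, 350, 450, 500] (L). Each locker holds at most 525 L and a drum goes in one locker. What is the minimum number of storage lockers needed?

9

Total = 500 + 475 + 450 + 375 + 375 + 350 + 350 + 300 + 250 + 200 + 175 + 150 = 3950 L.
Lower bound: ⌈3950/525⌉ = 8 storage lockers.
A packing using 9 storage lockers:
  locker 1: 500 = 500
  locker 2: 475 = 475
  locker 3: 450 = 450
  locker 4: 375 + 150 = 525
  locker 5: 375 = 375
  locker 6: 350 + 175 = 525
  locker 7: 350 = 350
  locker 8: 300 + 200 = 500
  locker 9: 250 = 250
No arrangement into 8 storage lockers stays within capacity, so 9 is optimal.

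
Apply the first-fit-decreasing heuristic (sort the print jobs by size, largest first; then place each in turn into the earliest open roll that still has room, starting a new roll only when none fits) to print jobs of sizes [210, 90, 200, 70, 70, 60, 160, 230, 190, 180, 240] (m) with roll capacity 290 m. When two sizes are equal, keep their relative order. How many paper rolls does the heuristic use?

7

Sorted descending: 240, 230, 210, 200, 190, 180, 160, 90, 70, 70, 60.
  240 → roll 1 (new)  [load 240/290]
  230 → roll 2 (new)  [load 230/290]
  210 → roll 3 (new)  [load 210/290]
  200 → roll 4 (new)  [load 200/290]
  190 → roll 5 (new)  [load 190/290]
  180 → roll 6 (new)  [load 180/290]
  160 → roll 7 (new)  [load 160/290]
  90 → roll 4  [load 290/290]
  70 → roll 3  [load 280/290]
  70 → roll 5  [load 260/290]
  60 → roll 2  [load 290/290]
7 paper rolls opened.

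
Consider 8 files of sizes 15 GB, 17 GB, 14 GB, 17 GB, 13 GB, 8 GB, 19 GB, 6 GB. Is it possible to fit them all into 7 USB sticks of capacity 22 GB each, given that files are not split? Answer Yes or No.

A valid assignment using 6 USB sticks:
  USB stick 1: 19 = 19
  USB stick 2: 17 = 17
  USB stick 3: 17 = 17
  USB stick 4: 15 + 6 = 21
  USB stick 5: 14 + 8 = 22
  USB stick 6: 13 = 13
That uses only 6 ≤ 7, so 7 USB sticks are enough.

Yes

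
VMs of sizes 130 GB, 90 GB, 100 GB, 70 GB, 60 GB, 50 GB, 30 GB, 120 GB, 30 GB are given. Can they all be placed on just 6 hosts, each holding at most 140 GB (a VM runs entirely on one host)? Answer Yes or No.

A valid assignment using 6 hosts:
  host 1: 130 = 130
  host 2: 120 = 120
  host 3: 100 + 30 = 130
  host 4: 90 + 50 = 140
  host 5: 70 + 60 = 130
  host 6: 30 = 30
Every load is within 140 GB, so 6 hosts suffice.

Yes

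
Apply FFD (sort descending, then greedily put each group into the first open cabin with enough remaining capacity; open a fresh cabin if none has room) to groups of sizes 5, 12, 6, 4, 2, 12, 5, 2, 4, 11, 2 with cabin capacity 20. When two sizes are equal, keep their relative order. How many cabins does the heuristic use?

4

Sorted descending: 12, 12, 11, 6, 5, 5, 4, 4, 2, 2, 2.
  12 → cabin 1 (new)  [load 12/20]
  12 → cabin 2 (new)  [load 12/20]
  11 → cabin 3 (new)  [load 11/20]
  6 → cabin 1  [load 18/20]
  5 → cabin 2  [load 17/20]
  5 → cabin 3  [load 16/20]
  4 → cabin 3  [load 20/20]
  4 → cabin 4 (new)  [load 4/20]
  2 → cabin 1  [load 20/20]
  2 → cabin 2  [load 19/20]
  2 → cabin 4  [load 6/20]
4 cabins opened.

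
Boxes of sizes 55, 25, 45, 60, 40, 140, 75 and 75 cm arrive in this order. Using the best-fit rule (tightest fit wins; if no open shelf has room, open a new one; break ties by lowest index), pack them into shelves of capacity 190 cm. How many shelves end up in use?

  55 → shelf 1 (new)  [load 55/190]
  25 → shelf 1  [load 80/190]
  45 → shelf 1  [load 125/190]
  60 → shelf 1  [load 185/190]
  40 → shelf 2 (new)  [load 40/190]
  140 → shelf 2  [load 180/190]
  75 → shelf 3 (new)  [load 75/190]
  75 → shelf 3  [load 150/190]
3 shelves opened.

3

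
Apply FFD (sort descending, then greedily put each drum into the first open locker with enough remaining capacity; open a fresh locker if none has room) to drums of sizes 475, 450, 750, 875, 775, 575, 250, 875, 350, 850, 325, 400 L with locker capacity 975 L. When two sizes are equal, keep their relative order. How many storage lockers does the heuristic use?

Sorted descending: 875, 875, 850, 775, 750, 575, 475, 450, 400, 350, 325, 250.
  875 → locker 1 (new)  [load 875/975]
  875 → locker 2 (new)  [load 875/975]
  850 → locker 3 (new)  [load 850/975]
  775 → locker 4 (new)  [load 775/975]
  750 → locker 5 (new)  [load 750/975]
  575 → locker 6 (new)  [load 575/975]
  475 → locker 7 (new)  [load 475/975]
  450 → locker 7  [load 925/975]
  400 → locker 6  [load 975/975]
  350 → locker 8 (new)  [load 350/975]
  325 → locker 8  [load 675/975]
  250 → locker 8  [load 925/975]
8 storage lockers opened.

8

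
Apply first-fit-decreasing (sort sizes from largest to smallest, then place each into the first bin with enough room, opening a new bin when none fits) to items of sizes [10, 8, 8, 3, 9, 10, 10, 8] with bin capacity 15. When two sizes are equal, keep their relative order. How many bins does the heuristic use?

Sorted descending: 10, 10, 10, 9, 8, 8, 8, 3.
  10 → bin 1 (new)  [load 10/15]
  10 → bin 2 (new)  [load 10/15]
  10 → bin 3 (new)  [load 10/15]
  9 → bin 4 (new)  [load 9/15]
  8 → bin 5 (new)  [load 8/15]
  8 → bin 6 (new)  [load 8/15]
  8 → bin 7 (new)  [load 8/15]
  3 → bin 1  [load 13/15]
7 bins opened.

7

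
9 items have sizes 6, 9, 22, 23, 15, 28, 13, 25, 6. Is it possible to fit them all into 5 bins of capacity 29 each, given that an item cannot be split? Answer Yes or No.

No

Total = 147; ⌈147/29⌉ = 6.
At least 6 bins are required, but only 5 are allowed.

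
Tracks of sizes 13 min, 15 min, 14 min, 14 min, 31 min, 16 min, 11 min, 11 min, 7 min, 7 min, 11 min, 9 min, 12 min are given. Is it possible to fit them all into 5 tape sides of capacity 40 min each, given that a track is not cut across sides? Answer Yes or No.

Yes

A valid assignment using 5 tape sides:
  side 1: 31 + 9 = 40
  side 2: 16 + 15 + 7 = 38
  side 3: 14 + 14 + 12 = 40
  side 4: 13 + 11 + 11 = 35
  side 5: 11 + 7 = 18
Every load is within 40 min, so 5 tape sides suffice.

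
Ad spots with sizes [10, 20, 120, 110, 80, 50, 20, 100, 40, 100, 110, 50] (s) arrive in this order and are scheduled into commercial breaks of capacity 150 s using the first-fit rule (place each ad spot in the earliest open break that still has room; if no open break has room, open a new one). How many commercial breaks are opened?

6

  10 → break 1 (new)  [load 10/150]
  20 → break 1  [load 30/150]
  120 → break 1  [load 150/150]
  110 → break 2 (new)  [load 110/150]
  80 → break 3 (new)  [load 80/150]
  50 → break 3  [load 130/150]
  20 → break 2  [load 130/150]
  100 → break 4 (new)  [load 100/150]
  40 → break 4  [load 140/150]
  100 → break 5 (new)  [load 100/150]
  110 → break 6 (new)  [load 110/150]
  50 → break 5  [load 150/150]
6 commercial breaks opened.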